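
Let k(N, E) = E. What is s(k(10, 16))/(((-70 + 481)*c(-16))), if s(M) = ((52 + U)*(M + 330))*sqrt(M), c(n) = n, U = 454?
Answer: -43769/411 ≈ -106.49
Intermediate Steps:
s(M) = sqrt(M)*(166980 + 506*M) (s(M) = ((52 + 454)*(M + 330))*sqrt(M) = (506*(330 + M))*sqrt(M) = (166980 + 506*M)*sqrt(M) = sqrt(M)*(166980 + 506*M))
s(k(10, 16))/(((-70 + 481)*c(-16))) = (506*sqrt(16)*(330 + 16))/(((-70 + 481)*(-16))) = (506*4*346)/((411*(-16))) = 700304/(-6576) = 700304*(-1/6576) = -43769/411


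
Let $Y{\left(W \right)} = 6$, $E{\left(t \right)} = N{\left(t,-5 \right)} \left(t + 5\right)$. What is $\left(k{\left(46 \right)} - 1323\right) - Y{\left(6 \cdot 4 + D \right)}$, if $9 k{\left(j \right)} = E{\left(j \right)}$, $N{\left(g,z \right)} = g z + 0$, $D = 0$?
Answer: $- \frac{7897}{3} \approx -2632.3$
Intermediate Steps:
$N{\left(g,z \right)} = g z$
$E{\left(t \right)} = - 5 t \left(5 + t\right)$ ($E{\left(t \right)} = t \left(-5\right) \left(t + 5\right) = - 5 t \left(5 + t\right)$)
$k{\left(j \right)} = - \frac{5 j \left(5 + j\right)}{9}$ ($k{\left(j \right)} = \frac{\left(-5\right) j \left(5 + j\right)}{9} = - \frac{5 j \left(5 + j\right)}{9}$)
$\left(k{\left(46 \right)} - 1323\right) - Y{\left(6 \cdot 4 + D \right)} = \left(\left(- \frac{5}{9}\right) 46 \left(5 + 46\right) - 1323\right) - 6 = \left(\left(- \frac{5}{9}\right) 46 \cdot 51 - 1323\right) - 6 = \left(- \frac{3910}{3} - 1323\right) - 6 = - \frac{7879}{3} - 6 = - \frac{7897}{3}$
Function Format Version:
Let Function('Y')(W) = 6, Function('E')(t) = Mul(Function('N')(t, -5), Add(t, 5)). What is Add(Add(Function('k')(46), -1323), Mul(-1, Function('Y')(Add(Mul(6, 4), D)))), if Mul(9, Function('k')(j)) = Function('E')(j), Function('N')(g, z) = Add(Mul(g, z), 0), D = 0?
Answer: Rational(-7897, 3) ≈ -2632.3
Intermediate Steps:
Function('N')(g, z) = Mul(g, z)
Function('E')(t) = Mul(-5, t, Add(5, t)) (Function('E')(t) = Mul(Mul(t, -5), Add(t, 5)) = Mul(Mul(-5, t), Add(5, t)) = Mul(-5, t, Add(5, t)))
Function('k')(j) = Mul(Rational(-5, 9), j, Add(5, j)) (Function('k')(j) = Mul(Rational(1, 9), Mul(-5, j, Add(5, j))) = Mul(Rational(-5, 9), j, Add(5, j)))
Add(Add(Function('k')(46), -1323), Mul(-1, Function('Y')(Add(Mul(6, 4), D)))) = Add(Add(Mul(Rational(-5, 9), 46, Add(5, 46)), -1323), Mul(-1, 6)) = Add(Add(Mul(Rational(-5, 9), 46, 51), -1323), -6) = Add(Add(Rational(-3910, 3), -1323), -6) = Add(Rational(-7879, 3), -6) = Rational(-7897, 3)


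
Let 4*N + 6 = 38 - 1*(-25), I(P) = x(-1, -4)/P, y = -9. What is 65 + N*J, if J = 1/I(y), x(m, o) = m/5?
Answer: 2825/4 ≈ 706.25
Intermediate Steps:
x(m, o) = m/5 (x(m, o) = m*(⅕) = m/5)
I(P) = -1/(5*P) (I(P) = ((⅕)*(-1))/P = -1/(5*P))
J = 45 (J = 1/(-⅕/(-9)) = 1/(-⅕*(-⅑)) = 1/(1/45) = 45)
N = 57/4 (N = -3/2 + (38 - 1*(-25))/4 = -3/2 + (38 + 25)/4 = -3/2 + (¼)*63 = -3/2 + 63/4 = 57/4 ≈ 14.250)
65 + N*J = 65 + (57/4)*45 = 65 + 2565/4 = 2825/4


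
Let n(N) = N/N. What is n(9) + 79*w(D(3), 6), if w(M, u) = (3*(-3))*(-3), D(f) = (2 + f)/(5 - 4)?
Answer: 2134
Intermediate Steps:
D(f) = 2 + f (D(f) = (2 + f)/1 = (2 + f)*1 = 2 + f)
w(M, u) = 27 (w(M, u) = -9*(-3) = 27)
n(N) = 1
n(9) + 79*w(D(3), 6) = 1 + 79*27 = 1 + 2133 = 2134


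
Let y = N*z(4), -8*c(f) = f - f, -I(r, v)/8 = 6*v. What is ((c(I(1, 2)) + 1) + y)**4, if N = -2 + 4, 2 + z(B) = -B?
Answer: 14641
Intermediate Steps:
I(r, v) = -48*v
c(f) = 0 (c(f) = -(f - f)/8 = -1/8*0 = 0)
z(B) = -2 - B
N = 2
y = -12 (y = 2*(-2 - 1*4) = 2*(-2 - 4) = 2*(-6) = -12)
((c(I(1, 2)) + 1) + y)**4 = ((0 + 1) - 12)**4 = (1 - 12)**4 = (-11)**4 = 14641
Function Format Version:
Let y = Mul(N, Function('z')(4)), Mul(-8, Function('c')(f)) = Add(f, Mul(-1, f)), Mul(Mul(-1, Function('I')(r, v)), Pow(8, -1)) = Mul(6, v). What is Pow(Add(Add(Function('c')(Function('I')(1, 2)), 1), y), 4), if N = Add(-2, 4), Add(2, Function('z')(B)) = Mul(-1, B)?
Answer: 14641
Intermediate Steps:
Function('I')(r, v) = Mul(-48, v) (Function('I')(r, v) = Mul(-8, Mul(6, v)) = Mul(-48, v))
Function('c')(f) = 0 (Function('c')(f) = Mul(Rational(-1, 8), Add(f, Mul(-1, f))) = Mul(Rational(-1, 8), 0) = 0)
Function('z')(B) = Add(-2, Mul(-1, B))
N = 2
y = -12 (y = Mul(2, Add(-2, Mul(-1, 4))) = Mul(2, Add(-2, -4)) = Mul(2, -6) = -12)
Pow(Add(Add(Function('c')(Function('I')(1, 2)), 1), y), 4) = Pow(Add(Add(0, 1), -12), 4) = Pow(Add(1, -12), 4) = Pow(-11, 4) = 14641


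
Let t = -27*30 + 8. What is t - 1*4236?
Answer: -5038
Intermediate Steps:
t = -802 (t = -810 + 8 = -802)
t - 1*4236 = -802 - 1*4236 = -802 - 4236 = -5038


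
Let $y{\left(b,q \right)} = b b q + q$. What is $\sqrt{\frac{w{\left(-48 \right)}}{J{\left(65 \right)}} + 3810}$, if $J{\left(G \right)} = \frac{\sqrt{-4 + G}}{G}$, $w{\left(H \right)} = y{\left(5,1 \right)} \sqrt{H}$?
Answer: $\frac{\sqrt{14177010 + 412360 i \sqrt{183}}}{61} \approx 62.866 + 11.923 i$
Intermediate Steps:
$y{\left(b,q \right)} = q + q b^{2}$ ($y{\left(b,q \right)} = b^{2} q + q = q b^{2} + q = q + q b^{2}$)
$w{\left(H \right)} = 26 \sqrt{H}$ ($w{\left(H \right)} = 1 \left(1 + 5^{2}\right) \sqrt{H} = 1 \left(1 + 25\right) \sqrt{H} = 1 \cdot 26 \sqrt{H} = 26 \sqrt{H}$)
$J{\left(G \right)} = \frac{\sqrt{-4 + G}}{G}$
$\sqrt{\frac{w{\left(-48 \right)}}{J{\left(65 \right)}} + 3810} = \sqrt{\frac{26 \sqrt{-48}}{\frac{1}{65} \sqrt{-4 + 65}} + 3810} = \sqrt{\frac{26 \cdot 4 i \sqrt{3}}{\frac{1}{65} \sqrt{61}} + 3810} = \sqrt{104 i \sqrt{3} \frac{65 \sqrt{61}}{61} + 3810} = \sqrt{\frac{6760 i \sqrt{183}}{61} + 3810} = \sqrt{3810 + \frac{6760 i \sqrt{183}}{61}}$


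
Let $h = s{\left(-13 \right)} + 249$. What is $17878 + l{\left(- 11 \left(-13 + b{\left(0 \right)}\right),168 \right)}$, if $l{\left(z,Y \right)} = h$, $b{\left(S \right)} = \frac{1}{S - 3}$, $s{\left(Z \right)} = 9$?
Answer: $18136$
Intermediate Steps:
$b{\left(S \right)} = \frac{1}{-3 + S}$
$h = 258$ ($h = 9 + 249 = 258$)
$l{\left(z,Y \right)} = 258$
$17878 + l{\left(- 11 \left(-13 + b{\left(0 \right)}\right),168 \right)} = 17878 + 258 = 18136$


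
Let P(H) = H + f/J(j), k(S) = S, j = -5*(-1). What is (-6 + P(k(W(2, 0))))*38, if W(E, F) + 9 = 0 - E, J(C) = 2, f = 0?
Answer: -646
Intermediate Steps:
j = 5
W(E, F) = -9 - E (W(E, F) = -9 + (0 - E) = -9 - E)
P(H) = H (P(H) = H + 0/2 = H + 0*(½) = H + 0 = H)
(-6 + P(k(W(2, 0))))*38 = (-6 + (-9 - 1*2))*38 = (-6 + (-9 - 2))*38 = (-6 - 11)*38 = -17*38 = -646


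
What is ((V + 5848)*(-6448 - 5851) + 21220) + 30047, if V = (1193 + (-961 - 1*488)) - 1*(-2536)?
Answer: -99915005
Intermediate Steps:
V = 2280 (V = (1193 + (-961 - 488)) + 2536 = (1193 - 1449) + 2536 = -256 + 2536 = 2280)
((V + 5848)*(-6448 - 5851) + 21220) + 30047 = ((2280 + 5848)*(-6448 - 5851) + 21220) + 30047 = (8128*(-12299) + 21220) + 30047 = (-99966272 + 21220) + 30047 = -99945052 + 30047 = -99915005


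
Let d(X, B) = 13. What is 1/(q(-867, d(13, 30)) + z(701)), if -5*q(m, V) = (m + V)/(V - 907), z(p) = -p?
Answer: -2235/1567162 ≈ -0.0014261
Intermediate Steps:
q(m, V) = -(V + m)/(5*(-907 + V)) (q(m, V) = -(m + V)/(5*(V - 907)) = -(V + m)/(5*(-907 + V)))
1/(q(-867, d(13, 30)) + z(701)) = 1/((-1*13 - 1*(-867))/(5*(-907 + 13)) - 1*701) = 1/((⅕)*(-13 + 867)/(-894) - 701) = 1/((⅕)*(-1/894)*854 - 701) = 1/(-427/2235 - 701) = 1/(-1567162/2235) = -2235/1567162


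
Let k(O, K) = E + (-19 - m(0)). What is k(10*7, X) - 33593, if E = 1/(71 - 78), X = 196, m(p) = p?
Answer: -235285/7 ≈ -33612.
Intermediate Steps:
E = -⅐ (E = 1/(-7) = -⅐ ≈ -0.14286)
k(O, K) = -134/7 (k(O, K) = -⅐ + (-19 - 1*0) = -⅐ + (-19 + 0) = -⅐ - 19 = -134/7)
k(10*7, X) - 33593 = -134/7 - 33593 = -235285/7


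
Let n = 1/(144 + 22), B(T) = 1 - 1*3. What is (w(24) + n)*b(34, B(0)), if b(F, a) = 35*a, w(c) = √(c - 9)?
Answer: -35/83 - 70*√15 ≈ -271.53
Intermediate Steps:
B(T) = -2 (B(T) = 1 - 3 = -2)
w(c) = √(-9 + c)
n = 1/166 ≈ 0.0060241
(w(24) + n)*b(34, B(0)) = (√(-9 + 24) + 1/166)*(35*(-2)) = (√15 + 1/166)*(-70) = (1/166 + √15)*(-70) = -35/83 - 70*√15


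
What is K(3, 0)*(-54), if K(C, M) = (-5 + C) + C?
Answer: -54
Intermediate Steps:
K(C, M) = -5 + 2*C
K(3, 0)*(-54) = (-5 + 2*3)*(-54) = (-5 + 6)*(-54) = 1*(-54) = -54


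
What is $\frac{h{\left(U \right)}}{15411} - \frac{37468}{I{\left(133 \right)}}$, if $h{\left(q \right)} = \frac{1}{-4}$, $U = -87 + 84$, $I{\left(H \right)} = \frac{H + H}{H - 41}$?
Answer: $- \frac{5591850535}{431508} \approx -12959.0$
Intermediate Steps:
$I{\left(H \right)} = \frac{2 H}{-41 + H}$
$U = -3$
$h{\left(q \right)} = - \frac{1}{4}$
$\frac{h{\left(U \right)}}{15411} - \frac{37468}{I{\left(133 \right)}} = - \frac{1}{4 \cdot 15411} - \frac{37468}{2 \cdot 133 \frac{1}{-41 + 133}} = \left(- \frac{1}{4}\right) \frac{1}{15411} - \frac{37468}{2 \cdot 133 \cdot \frac{1}{92}} = - \frac{1}{61644} - \frac{37468}{2 \cdot 133 \cdot \frac{1}{92}} = - \frac{1}{61644} - \frac{37468}{\frac{133}{46}} = - \frac{1}{61644} - \frac{90712}{7} = - \frac{5591850535}{431508}$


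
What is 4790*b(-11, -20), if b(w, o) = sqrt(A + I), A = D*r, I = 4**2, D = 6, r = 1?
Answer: 4790*sqrt(22) ≈ 22467.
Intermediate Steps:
I = 16
A = 6 (A = 6*1 = 6)
b(w, o) = sqrt(22) (b(w, o) = sqrt(6 + 16) = sqrt(22))
4790*b(-11, -20) = 4790*sqrt(22)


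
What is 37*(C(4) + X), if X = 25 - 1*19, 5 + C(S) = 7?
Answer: 296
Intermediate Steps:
C(S) = 2 (C(S) = -5 + 7 = 2)
X = 6 (X = 25 - 19 = 6)
37*(C(4) + X) = 37*(2 + 6) = 37*8 = 296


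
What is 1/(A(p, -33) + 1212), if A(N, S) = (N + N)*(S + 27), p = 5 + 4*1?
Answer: 1/1104 ≈ 0.00090580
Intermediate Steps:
p = 9 (p = 5 + 4 = 9)
A(N, S) = 2*N*(27 + S) (A(N, S) = (2*N)*(27 + S) = 2*N*(27 + S))
1/(A(p, -33) + 1212) = 1/(2*9*(27 - 33) + 1212) = 1/(2*9*(-6) + 1212) = 1/(-108 + 1212) = 1/1104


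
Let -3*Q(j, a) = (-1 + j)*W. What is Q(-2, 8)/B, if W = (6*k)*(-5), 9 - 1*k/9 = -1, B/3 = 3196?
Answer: -225/799 ≈ -0.28160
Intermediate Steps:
B = 9588 (B = 3*3196 = 9588)
k = 90 (k = 81 - 9*(-1) = 81 + 9 = 90)
W = -2700 (W = (6*90)*(-5) = 540*(-5) = -2700)
Q(j, a) = -900 + 900*j (Q(j, a) = -(-1 + j)*(-2700)/3 = -(2700 - 2700*j)/3 = -900 + 900*j)
Q(-2, 8)/B = (-900 + 900*(-2))/9588 = (-900 - 1800)/9588 = (1/9588)*(-2700) = -225/799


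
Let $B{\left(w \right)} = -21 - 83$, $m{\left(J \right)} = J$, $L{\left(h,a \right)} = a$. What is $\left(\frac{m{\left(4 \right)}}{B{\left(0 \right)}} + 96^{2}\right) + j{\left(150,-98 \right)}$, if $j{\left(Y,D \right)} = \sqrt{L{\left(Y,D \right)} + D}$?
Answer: $\frac{239615}{26} + 14 i \approx 9216.0 + 14.0 i$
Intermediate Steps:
$B{\left(w \right)} = -104$
$j{\left(Y,D \right)} = \sqrt{2} \sqrt{D}$ ($j{\left(Y,D \right)} = \sqrt{D + D} = \sqrt{2 D} = \sqrt{2} \sqrt{D}$)
$\left(\frac{m{\left(4 \right)}}{B{\left(0 \right)}} + 96^{2}\right) + j{\left(150,-98 \right)} = \left(\frac{4}{-104} + 96^{2}\right) + \sqrt{2} \sqrt{-98} = \left(4 \left(- \frac{1}{104}\right) + 9216\right) + \sqrt{2} \cdot 7 i \sqrt{2} = \left(- \frac{1}{26} + 9216\right) + 14 i = \frac{239615}{26} + 14 i$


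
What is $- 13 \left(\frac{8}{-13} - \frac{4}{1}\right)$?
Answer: $60$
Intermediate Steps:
$- 13 \left(\frac{8}{-13} - \frac{4}{1}\right) = - 13 \left(8 \left(- \frac{1}{13}\right) - 4\right) = - 13 \left(- \frac{8}{13} - 4\right) = \left(-13\right) \left(- \frac{60}{13}\right) = 60$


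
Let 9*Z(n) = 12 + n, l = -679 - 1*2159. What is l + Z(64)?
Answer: -25466/9 ≈ -2829.6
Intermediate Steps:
l = -2838 (l = -679 - 2159 = -2838)
Z(n) = 4/3 + n/9 (Z(n) = (12 + n)/9 = 4/3 + n/9)
l + Z(64) = -2838 + (4/3 + (⅑)*64) = -2838 + (4/3 + 64/9) = -2838 + 76/9 = -25466/9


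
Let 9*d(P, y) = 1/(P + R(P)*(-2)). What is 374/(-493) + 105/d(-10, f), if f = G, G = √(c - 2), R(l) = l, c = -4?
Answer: 274028/29 ≈ 9449.2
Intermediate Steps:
G = I*√6 (G = √(-4 - 2) = √(-6) = I*√6 ≈ 2.4495*I)
f = I*√6 ≈ 2.4495*I
d(P, y) = -1/(9*P) (d(P, y) = 1/(9*(P + P*(-2))) = 1/(9*(P - 2*P)) = 1/(9*((-P))) = (-1/P)/9 = -1/(9*P))
374/(-493) + 105/d(-10, f) = 374/(-493) + 105/((-⅑/(-10))) = 374*(-1/493) + 105/((-⅑*(-⅒))) = -22/29 + 105/(1/90) = -22/29 + 105*90 = -22/29 + 9450 = 274028/29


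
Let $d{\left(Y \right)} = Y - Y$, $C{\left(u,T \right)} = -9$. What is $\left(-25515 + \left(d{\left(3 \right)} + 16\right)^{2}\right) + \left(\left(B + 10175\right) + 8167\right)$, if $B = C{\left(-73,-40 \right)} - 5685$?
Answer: $-12611$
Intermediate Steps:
$d{\left(Y \right)} = 0$
$B = -5694$ ($B = -9 - 5685 = -5694$)
$\left(-25515 + \left(d{\left(3 \right)} + 16\right)^{2}\right) + \left(\left(B + 10175\right) + 8167\right) = \left(-25515 + \left(0 + 16\right)^{2}\right) + \left(\left(-5694 + 10175\right) + 8167\right) = \left(-25515 + 16^{2}\right) + \left(4481 + 8167\right) = \left(-25515 + 256\right) + 12648 = -25259 + 12648 = -12611$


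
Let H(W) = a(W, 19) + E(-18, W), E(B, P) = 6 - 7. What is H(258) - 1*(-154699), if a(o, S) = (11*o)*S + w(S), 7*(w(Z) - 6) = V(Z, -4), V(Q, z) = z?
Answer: 1460378/7 ≈ 2.0863e+5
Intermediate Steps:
E(B, P) = -1
w(Z) = 38/7 (w(Z) = 6 + (⅐)*(-4) = 6 - 4/7 = 38/7)
a(o, S) = 38/7 + 11*S*o (a(o, S) = (11*o)*S + 38/7 = 11*S*o + 38/7 = 38/7 + 11*S*o)
H(W) = 31/7 + 209*W (H(W) = (38/7 + 11*19*W) - 1 = (38/7 + 209*W) - 1 = 31/7 + 209*W)
H(258) - 1*(-154699) = (31/7 + 209*258) - 1*(-154699) = (31/7 + 53922) + 154699 = 377485/7 + 154699 = 1460378/7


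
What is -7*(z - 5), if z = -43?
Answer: 336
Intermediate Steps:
-7*(z - 5) = -7*(-43 - 5) = -7*(-48) = 336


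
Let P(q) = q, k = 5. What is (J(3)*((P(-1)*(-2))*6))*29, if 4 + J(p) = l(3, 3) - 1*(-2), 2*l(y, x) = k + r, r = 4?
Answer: 870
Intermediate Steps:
l(y, x) = 9/2 (l(y, x) = (5 + 4)/2 = (½)*9 = 9/2)
J(p) = 5/2 (J(p) = -4 + (9/2 - 1*(-2)) = -4 + (9/2 + 2) = -4 + 13/2 = 5/2)
(J(3)*((P(-1)*(-2))*6))*29 = (5*(-1*(-2)*6)/2)*29 = (5*(2*6)/2)*29 = ((5/2)*12)*29 = 30*29 = 870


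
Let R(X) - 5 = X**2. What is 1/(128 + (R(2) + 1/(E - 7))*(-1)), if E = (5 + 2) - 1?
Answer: 1/120 ≈ 0.0083333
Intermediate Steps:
E = 6 (E = 7 - 1 = 6)
R(X) = 5 + X**2
1/(128 + (R(2) + 1/(E - 7))*(-1)) = 1/(128 + ((5 + 2**2) + 1/(6 - 7))*(-1)) = 1/(128 + ((5 + 4) + 1/(-1))*(-1)) = 1/(128 + (9 - 1)*(-1)) = 1/(128 + 8*(-1)) = 1/(128 - 8) = 1/120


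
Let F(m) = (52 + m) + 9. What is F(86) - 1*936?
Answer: -789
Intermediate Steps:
F(m) = 61 + m
F(86) - 1*936 = (61 + 86) - 1*936 = 147 - 936 = -789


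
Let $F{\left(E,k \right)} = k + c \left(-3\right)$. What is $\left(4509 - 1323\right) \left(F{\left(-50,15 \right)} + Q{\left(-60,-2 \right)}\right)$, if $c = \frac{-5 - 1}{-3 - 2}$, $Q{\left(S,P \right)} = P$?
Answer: $\frac{149742}{5} \approx 29948.0$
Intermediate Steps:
$c = \frac{6}{5}$ ($c = - \frac{6}{-5} = \left(-6\right) \left(- \frac{1}{5}\right) = \frac{6}{5} \approx 1.2$)
$F{\left(E,k \right)} = - \frac{18}{5} + k$ ($F{\left(E,k \right)} = k + \frac{6}{5} \left(-3\right) = k - \frac{18}{5} = - \frac{18}{5} + k$)
$\left(4509 - 1323\right) \left(F{\left(-50,15 \right)} + Q{\left(-60,-2 \right)}\right) = \left(4509 - 1323\right) \left(\left(- \frac{18}{5} + 15\right) - 2\right) = 3186 \left(\frac{57}{5} - 2\right) = 3186 \cdot \frac{47}{5} = \frac{149742}{5}$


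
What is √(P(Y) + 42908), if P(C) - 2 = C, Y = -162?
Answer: 2*√10687 ≈ 206.76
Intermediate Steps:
P(C) = 2 + C
√(P(Y) + 42908) = √((2 - 162) + 42908) = √(-160 + 42908) = √42748 = 2*√10687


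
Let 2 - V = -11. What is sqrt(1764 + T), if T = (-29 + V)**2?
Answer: 2*sqrt(505) ≈ 44.944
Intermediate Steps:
V = 13 (V = 2 - 1*(-11) = 2 + 11 = 13)
T = 256 (T = (-29 + 13)**2 = (-16)**2 = 256)
sqrt(1764 + T) = sqrt(1764 + 256) = sqrt(2020) = 2*sqrt(505)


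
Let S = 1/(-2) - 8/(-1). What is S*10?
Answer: 75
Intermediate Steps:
S = 15/2 (S = 1*(-1/2) - 8*(-1) = -1/2 + 8 = 15/2 ≈ 7.5000)
S*10 = (15/2)*10 = 75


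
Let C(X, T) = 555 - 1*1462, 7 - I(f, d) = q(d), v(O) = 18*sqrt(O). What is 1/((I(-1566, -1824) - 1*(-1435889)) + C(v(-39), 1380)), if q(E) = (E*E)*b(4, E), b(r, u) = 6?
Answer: -1/18526867 ≈ -5.3976e-8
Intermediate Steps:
q(E) = 6*E**2 (q(E) = (E*E)*6 = E**2*6 = 6*E**2)
I(f, d) = 7 - 6*d**2
C(X, T) = -907 (C(X, T) = 555 - 1462 = -907)
1/((I(-1566, -1824) - 1*(-1435889)) + C(v(-39), 1380)) = 1/(((7 - 6*(-1824)**2) - 1*(-1435889)) - 907) = 1/(((7 - 6*3326976) + 1435889) - 907) = 1/(((7 - 19961856) + 1435889) - 907) = 1/((-19961849 + 1435889) - 907) = 1/(-18525960 - 907) = 1/(-18526867) = -1/18526867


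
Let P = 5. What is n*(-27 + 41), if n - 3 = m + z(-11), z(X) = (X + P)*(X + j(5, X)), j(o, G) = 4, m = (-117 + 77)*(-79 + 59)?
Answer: 11830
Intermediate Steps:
m = 800 (m = -40*(-20) = 800)
z(X) = (4 + X)*(5 + X) (z(X) = (X + 5)*(X + 4) = (5 + X)*(4 + X) = (4 + X)*(5 + X))
n = 845 (n = 3 + (800 + (20 + (-11)² + 9*(-11))) = 3 + (800 + (20 + 121 - 99)) = 3 + (800 + 42) = 3 + 842 = 845)
n*(-27 + 41) = 845*(-27 + 41) = 845*14 = 11830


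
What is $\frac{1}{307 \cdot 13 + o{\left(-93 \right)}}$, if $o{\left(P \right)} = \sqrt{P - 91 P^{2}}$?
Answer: $\frac{3991}{16715233} - \frac{92 i \sqrt{93}}{16715233} \approx 0.00023876 - 5.3078 \cdot 10^{-5} i$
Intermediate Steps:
$\frac{1}{307 \cdot 13 + o{\left(-93 \right)}} = \frac{1}{307 \cdot 13 + \sqrt{- 93 \left(1 - -8463\right)}} = \frac{1}{3991 + \sqrt{- 93 \left(1 + 8463\right)}} = \frac{1}{3991 + \sqrt{\left(-93\right) 8464}} = \frac{1}{3991 + \sqrt{-787152}} = \frac{1}{3991 + 92 i \sqrt{93}}$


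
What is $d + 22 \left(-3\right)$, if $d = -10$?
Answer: $-76$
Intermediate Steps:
$d + 22 \left(-3\right) = -10 + 22 \left(-3\right) = -10 - 66 = -76$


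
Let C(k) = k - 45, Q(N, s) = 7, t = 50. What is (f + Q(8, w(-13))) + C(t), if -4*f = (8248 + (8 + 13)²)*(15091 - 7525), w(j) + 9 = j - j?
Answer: -32870463/2 ≈ -1.6435e+7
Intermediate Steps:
w(j) = -9 (w(j) = -9 + (j - j) = -9 + 0 = -9)
C(k) = -45 + k
f = -32870487/2 (f = -(8248 + (8 + 13)²)*(15091 - 7525)/4 = -(8248 + 21²)*7566/4 = -(8248 + 441)*7566/4 = -8689*7566/4 = -¼*65740974 = -32870487/2 ≈ -1.6435e+7)
(f + Q(8, w(-13))) + C(t) = (-32870487/2 + 7) + (-45 + 50) = -32870473/2 + 5 = -32870463/2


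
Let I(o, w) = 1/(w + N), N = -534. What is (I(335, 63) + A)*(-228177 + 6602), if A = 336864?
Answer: -35155741595225/471 ≈ -7.4641e+10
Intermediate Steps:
I(o, w) = 1/(-534 + w) (I(o, w) = 1/(w - 534) = 1/(-534 + w))
(I(335, 63) + A)*(-228177 + 6602) = (1/(-534 + 63) + 336864)*(-228177 + 6602) = (1/(-471) + 336864)*(-221575) = (-1/471 + 336864)*(-221575) = (158662943/471)*(-221575) = -35155741595225/471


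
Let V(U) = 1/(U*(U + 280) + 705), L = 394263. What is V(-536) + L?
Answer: 54377147224/137921 ≈ 3.9426e+5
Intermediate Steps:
V(U) = 1/(705 + U*(280 + U)) (V(U) = 1/(U*(280 + U) + 705) = 1/(705 + U*(280 + U)))
V(-536) + L = 1/(705 + (-536)² + 280*(-536)) + 394263 = 1/(705 + 287296 - 150080) + 394263 = 1/137921 + 394263 = 54377147224/137921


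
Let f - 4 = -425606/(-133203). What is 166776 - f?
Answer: 22214105110/133203 ≈ 1.6677e+5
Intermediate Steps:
f = 958418/133203 (f = 4 - 425606/(-133203) = 4 - 425606*(-1/133203) = 4 + 425606/133203 = 958418/133203 ≈ 7.1952)
166776 - f = 166776 - 1*958418/133203 = 166776 - 958418/133203 = 22214105110/133203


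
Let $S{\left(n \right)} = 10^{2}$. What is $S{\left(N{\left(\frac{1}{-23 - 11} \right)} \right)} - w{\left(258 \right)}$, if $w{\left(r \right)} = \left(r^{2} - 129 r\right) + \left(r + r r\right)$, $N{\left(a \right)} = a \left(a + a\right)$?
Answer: $-100004$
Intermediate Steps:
$N{\left(a \right)} = 2 a^{2}$ ($N{\left(a \right)} = a 2 a = 2 a^{2}$)
$S{\left(n \right)} = 100$
$w{\left(r \right)} = - 128 r + 2 r^{2}$ ($w{\left(r \right)} = \left(r^{2} - 129 r\right) + \left(r + r^{2}\right) = - 128 r + 2 r^{2}$)
$S{\left(N{\left(\frac{1}{-23 - 11} \right)} \right)} - w{\left(258 \right)} = 100 - 2 \cdot 258 \left(-64 + 258\right) = 100 - 2 \cdot 258 \cdot 194 = 100 - 100104 = -100004$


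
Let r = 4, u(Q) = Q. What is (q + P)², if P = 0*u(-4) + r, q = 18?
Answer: 484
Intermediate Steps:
P = 4 (P = 0*(-4) + 4 = 0 + 4 = 4)
(q + P)² = (18 + 4)² = 22² = 484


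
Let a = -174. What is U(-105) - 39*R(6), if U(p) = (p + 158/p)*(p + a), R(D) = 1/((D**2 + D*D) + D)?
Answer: 2080003/70 ≈ 29714.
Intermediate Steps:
R(D) = 1/(D + 2*D**2) (R(D) = 1/((D**2 + D**2) + D) = 1/(2*D**2 + D) = 1/(D + 2*D**2))
U(p) = (-174 + p)*(p + 158/p) (U(p) = (p + 158/p)*(p - 174) = (p + 158/p)*(-174 + p) = (-174 + p)*(p + 158/p))
U(-105) - 39*R(6) = (158 + (-105)**2 - 27492/(-105) - 174*(-105)) - 39*1/(6*(1 + 2*6)) = (158 + 11025 - 27492*(-1/105) + 18270) - 39*1/(6*(1 + 12)) = (158 + 11025 + 9164/35 + 18270) - 39*(1/6)/13 = 1040019/35 - 39*(1/6)*(1/13) = 1040019/35 - 39/78 = 1040019/35 - 1*1/2 = 1040019/35 - 1/2 = 2080003/70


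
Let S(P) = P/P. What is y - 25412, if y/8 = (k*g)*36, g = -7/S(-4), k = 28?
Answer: -81860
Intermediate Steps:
S(P) = 1
g = -7 (g = -7/1 = -7*1 = -7)
y = -56448 (y = 8*((28*(-7))*36) = 8*(-196*36) = 8*(-7056) = -56448)
y - 25412 = -56448 - 25412 = -81860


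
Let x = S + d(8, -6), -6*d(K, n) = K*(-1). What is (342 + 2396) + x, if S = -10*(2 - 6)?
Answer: 8338/3 ≈ 2779.3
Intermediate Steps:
d(K, n) = K/6 (d(K, n) = -K*(-1)/6 = -(-1)*K/6 = K/6)
S = 40 (S = -10*(-4) = 40)
x = 124/3 (x = 40 + (1/6)*8 = 40 + 4/3 = 124/3 ≈ 41.333)
(342 + 2396) + x = (342 + 2396) + 124/3 = 2738 + 124/3 = 8338/3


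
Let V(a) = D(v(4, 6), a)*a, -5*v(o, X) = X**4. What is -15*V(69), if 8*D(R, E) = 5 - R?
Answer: -273447/8 ≈ -34181.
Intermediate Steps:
v(o, X) = -X**4/5
D(R, E) = 5/8 - R/8 (D(R, E) = (5 - R)/8 = 5/8 - R/8)
V(a) = 1321*a/40 (V(a) = (5/8 - (-1)*6**4/40)*a = (5/8 - (-1)*1296/40)*a = (5/8 - 1/8*(-1296/5))*a = (5/8 + 162/5)*a = 1321*a/40)
-15*V(69) = -3963*69/8 = -15*91149/40 = -273447/8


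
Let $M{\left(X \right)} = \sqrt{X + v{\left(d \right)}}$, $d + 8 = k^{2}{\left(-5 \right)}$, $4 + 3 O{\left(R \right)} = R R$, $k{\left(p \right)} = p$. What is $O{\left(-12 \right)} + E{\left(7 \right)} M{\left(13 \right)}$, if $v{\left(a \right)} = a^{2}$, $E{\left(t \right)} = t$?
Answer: $\frac{140}{3} + 7 \sqrt{302} \approx 168.31$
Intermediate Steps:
$O{\left(R \right)} = - \frac{4}{3} + \frac{R^{2}}{3}$ ($O{\left(R \right)} = - \frac{4}{3} + \frac{R R}{3} = - \frac{4}{3} + \frac{R^{2}}{3}$)
$d = 17$ ($d = -8 + \left(-5\right)^{2} = -8 + 25 = 17$)
$M{\left(X \right)} = \sqrt{289 + X}$ ($M{\left(X \right)} = \sqrt{X + 17^{2}} = \sqrt{X + 289} = \sqrt{289 + X}$)
$O{\left(-12 \right)} + E{\left(7 \right)} M{\left(13 \right)} = \left(- \frac{4}{3} + \frac{\left(-12\right)^{2}}{3}\right) + 7 \sqrt{289 + 13} = \left(- \frac{4}{3} + \frac{1}{3} \cdot 144\right) + 7 \sqrt{302} = \left(- \frac{4}{3} + 48\right) + 7 \sqrt{302} = \frac{140}{3} + 7 \sqrt{302}$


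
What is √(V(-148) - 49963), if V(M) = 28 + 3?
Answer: 6*I*√1387 ≈ 223.45*I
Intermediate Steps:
V(M) = 31
√(V(-148) - 49963) = √(31 - 49963) = √(-49932) = 6*I*√1387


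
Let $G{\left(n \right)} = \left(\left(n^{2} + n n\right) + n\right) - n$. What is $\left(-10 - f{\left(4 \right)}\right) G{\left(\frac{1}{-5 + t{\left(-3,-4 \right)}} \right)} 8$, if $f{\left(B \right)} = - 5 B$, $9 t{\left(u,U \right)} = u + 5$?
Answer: $\frac{12960}{1849} \approx 7.0092$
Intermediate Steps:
$t{\left(u,U \right)} = \frac{5}{9} + \frac{u}{9}$ ($t{\left(u,U \right)} = \frac{u + 5}{9} = \frac{5 + u}{9} = \frac{5}{9} + \frac{u}{9}$)
$G{\left(n \right)} = 2 n^{2}$ ($G{\left(n \right)} = \left(\left(n^{2} + n^{2}\right) + n\right) - n = \left(2 n^{2} + n\right) - n = \left(n + 2 n^{2}\right) - n = 2 n^{2}$)
$\left(-10 - f{\left(4 \right)}\right) G{\left(\frac{1}{-5 + t{\left(-3,-4 \right)}} \right)} 8 = \left(-10 - \left(-5\right) 4\right) 2 \left(\frac{1}{-5 + \left(\frac{5}{9} + \frac{1}{9} \left(-3\right)\right)}\right)^{2} \cdot 8 = \left(-10 - -20\right) 2 \left(\frac{1}{-5 + \left(\frac{5}{9} - \frac{1}{3}\right)}\right)^{2} \cdot 8 = \left(-10 + 20\right) 2 \left(\frac{1}{-5 + \frac{2}{9}}\right)^{2} \cdot 8 = 10 \cdot 2 \left(\frac{1}{- \frac{43}{9}}\right)^{2} \cdot 8 = 10 \cdot 2 \left(- \frac{9}{43}\right)^{2} \cdot 8 = 10 \cdot 2 \cdot \frac{81}{1849} \cdot 8 = 10 \cdot \frac{162}{1849} \cdot 8 = \frac{1620}{1849} \cdot 8 = \frac{12960}{1849}$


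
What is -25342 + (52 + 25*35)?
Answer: -24415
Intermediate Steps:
-25342 + (52 + 25*35) = -25342 + (52 + 875) = -25342 + 927 = -24415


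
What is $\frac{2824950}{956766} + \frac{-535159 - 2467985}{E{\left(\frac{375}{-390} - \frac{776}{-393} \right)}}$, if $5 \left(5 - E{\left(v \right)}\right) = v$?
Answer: $- \frac{24466085806931885}{39083731639} \approx -6.2599 \cdot 10^{5}$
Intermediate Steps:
$E{\left(v \right)} = 5 - \frac{v}{5}$
$\frac{2824950}{956766} + \frac{-535159 - 2467985}{E{\left(\frac{375}{-390} - \frac{776}{-393} \right)}} = \frac{2824950}{956766} + \frac{-535159 - 2467985}{5 - \frac{\frac{375}{-390} - \frac{776}{-393}}{5}} = 2824950 \cdot \frac{1}{956766} + \frac{-535159 - 2467985}{5 - \frac{375 \left(- \frac{1}{390}\right) - - \frac{776}{393}}{5}} = \frac{470825}{159461} - \frac{3003144}{5 - \frac{- \frac{25}{26} + \frac{776}{393}}{5}} = \frac{470825}{159461} - \frac{3003144}{5 - \frac{10351}{51090}} = \frac{470825}{159461} - \frac{3003144}{\frac{245099}{51090}} = \frac{470825}{159461} - \frac{153430626960}{245099} = - \frac{24466085806931885}{39083731639}$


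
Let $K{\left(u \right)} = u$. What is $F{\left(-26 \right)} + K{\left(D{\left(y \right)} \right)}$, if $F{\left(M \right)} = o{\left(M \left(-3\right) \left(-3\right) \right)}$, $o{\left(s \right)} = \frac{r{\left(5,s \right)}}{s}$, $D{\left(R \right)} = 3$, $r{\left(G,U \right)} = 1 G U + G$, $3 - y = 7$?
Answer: $\frac{1867}{234} \approx 7.9786$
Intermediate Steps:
$y = -4$ ($y = 3 - 7 = -4$)
$r{\left(G,U \right)} = G + G U$ ($r{\left(G,U \right)} = G U + G = G + G U$)
$o{\left(s \right)} = \frac{5 + 5 s}{s}$ ($o{\left(s \right)} = \frac{5 \left(1 + s\right)}{s} = \frac{5 + 5 s}{s}$)
$F{\left(M \right)} = 5 + \frac{5}{9 M}$ ($F{\left(M \right)} = 5 + \frac{5}{M \left(-3\right) \left(-3\right)} = 5 + \frac{5}{- 3 M \left(-3\right)} = 5 + \frac{5}{9 M}$)
$F{\left(-26 \right)} + K{\left(D{\left(y \right)} \right)} = \left(5 + \frac{5}{9 \left(-26\right)}\right) + 3 = \left(5 + \frac{5}{9} \left(- \frac{1}{26}\right)\right) + 3 = \left(5 - \frac{5}{234}\right) + 3 = \frac{1165}{234} + 3 = \frac{1867}{234}$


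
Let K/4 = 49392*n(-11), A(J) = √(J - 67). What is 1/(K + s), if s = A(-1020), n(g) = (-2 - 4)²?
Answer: 7112448/50586916553791 - I*√1087/50586916553791 ≈ 1.406e-7 - 6.5174e-13*I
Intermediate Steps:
A(J) = √(-67 + J)
n(g) = 36 (n(g) = (-6)² = 36)
s = I*√1087 (s = √(-67 - 1020) = √(-1087) = I*√1087 ≈ 32.97*I)
K = 7112448 (K = 4*(49392*36) = 4*1778112 = 7112448)
1/(K + s) = 1/(7112448 + I*√1087)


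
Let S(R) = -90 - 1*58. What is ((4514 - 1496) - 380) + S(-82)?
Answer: 2490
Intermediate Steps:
S(R) = -148 (S(R) = -90 - 58 = -148)
((4514 - 1496) - 380) + S(-82) = ((4514 - 1496) - 380) - 148 = (3018 - 380) - 148 = 2638 - 148 = 2490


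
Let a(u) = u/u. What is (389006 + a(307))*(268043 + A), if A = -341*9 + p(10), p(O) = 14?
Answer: 103082186916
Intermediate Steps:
a(u) = 1
A = -3055 (A = -341*9 + 14 = -3069 + 14 = -3055)
(389006 + a(307))*(268043 + A) = (389006 + 1)*(268043 - 3055) = 389007*264988 = 103082186916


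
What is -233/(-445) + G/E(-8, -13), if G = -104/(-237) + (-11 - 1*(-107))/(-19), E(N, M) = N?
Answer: 2204864/2003835 ≈ 1.1003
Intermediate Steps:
G = -20776/4503 (G = -104*(-1/237) + (-11 + 107)*(-1/19) = 104/237 + 96*(-1/19) = 104/237 - 96/19 = -20776/4503 ≈ -4.6138)
-233/(-445) + G/E(-8, -13) = -233/(-445) - 20776/4503/(-8) = -233*(-1/445) - 20776/4503*(-⅛) = 233/445 + 2597/4503 = 2204864/2003835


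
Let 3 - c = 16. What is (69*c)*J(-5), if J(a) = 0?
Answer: 0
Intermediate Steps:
c = -13 (c = 3 - 1*16 = 3 - 16 = -13)
(69*c)*J(-5) = (69*(-13))*0 = -897*0 = 0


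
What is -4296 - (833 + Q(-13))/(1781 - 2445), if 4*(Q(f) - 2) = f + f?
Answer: -5703431/1328 ≈ -4294.8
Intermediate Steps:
Q(f) = 2 + f/2 (Q(f) = 2 + (f + f)/4 = 2 + (2*f)/4 = 2 + f/2)
-4296 - (833 + Q(-13))/(1781 - 2445) = -4296 - (833 + (2 + (½)*(-13)))/(1781 - 2445) = -4296 - (833 + (2 - 13/2))/(-664) = -4296 - (833 - 9/2)*(-1)/664 = -4296 - 1657*(-1)/(2*664) = -4296 - 1*(-1657/1328) = -4296 + 1657/1328 = -5703431/1328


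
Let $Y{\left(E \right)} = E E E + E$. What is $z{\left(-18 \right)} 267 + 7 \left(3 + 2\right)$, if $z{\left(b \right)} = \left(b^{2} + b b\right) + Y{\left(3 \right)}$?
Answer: $181061$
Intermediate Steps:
$Y{\left(E \right)} = E + E^{3}$ ($Y{\left(E \right)} = E E^{2} + E = E^{3} + E = E + E^{3}$)
$z{\left(b \right)} = 30 + 2 b^{2}$ ($z{\left(b \right)} = \left(b^{2} + b b\right) + \left(3 + 3^{3}\right) = \left(b^{2} + b^{2}\right) + \left(3 + 27\right) = 2 b^{2} + 30 = 30 + 2 b^{2}$)
$z{\left(-18 \right)} 267 + 7 \left(3 + 2\right) = \left(30 + 2 \left(-18\right)^{2}\right) 267 + 7 \left(3 + 2\right) = \left(30 + 2 \cdot 324\right) 267 + 7 \cdot 5 = \left(30 + 648\right) 267 + 35 = 678 \cdot 267 + 35 = 181026 + 35 = 181061$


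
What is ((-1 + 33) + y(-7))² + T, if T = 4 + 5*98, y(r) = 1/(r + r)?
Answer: 296633/196 ≈ 1513.4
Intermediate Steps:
y(r) = 1/(2*r)
T = 494 (T = 4 + 490 = 494)
((-1 + 33) + y(-7))² + T = ((-1 + 33) + (½)/(-7))² + 494 = (32 + (½)*(-⅐))² + 494 = (32 - 1/14)² + 494 = (447/14)² + 494 = 199809/196 + 494 = 296633/196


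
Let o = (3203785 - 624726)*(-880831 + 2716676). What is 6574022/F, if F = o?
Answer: 939146/676393224265 ≈ 1.3885e-6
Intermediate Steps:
o = 4734752569855 (o = 2579059*1835845 = 4734752569855)
F = 4734752569855
6574022/F = 6574022/4734752569855 = 6574022*(1/4734752569855) = 939146/676393224265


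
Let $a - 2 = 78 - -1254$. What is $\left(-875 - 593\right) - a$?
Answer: $-2802$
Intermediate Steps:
$a = 1334$ ($a = 2 + \left(78 - -1254\right) = 2 + \left(78 + 1254\right) = 2 + 1332 = 1334$)
$\left(-875 - 593\right) - a = \left(-875 - 593\right) - 1334 = -1468 - 1334 = -2802$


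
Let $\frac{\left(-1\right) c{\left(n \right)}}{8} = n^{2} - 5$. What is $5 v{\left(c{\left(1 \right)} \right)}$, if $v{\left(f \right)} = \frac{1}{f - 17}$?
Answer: $\frac{1}{3} \approx 0.33333$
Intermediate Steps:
$c{\left(n \right)} = 40 - 8 n^{2}$ ($c{\left(n \right)} = - 8 \left(n^{2} - 5\right) = - 8 \left(-5 + n^{2}\right) = 40 - 8 n^{2}$)
$v{\left(f \right)} = \frac{1}{-17 + f}$
$5 v{\left(c{\left(1 \right)} \right)} = \frac{5}{-17 + \left(40 - 8 \cdot 1^{2}\right)} = \frac{5}{-17 + \left(40 - 8\right)} = \frac{5}{-17 + 32} = \frac{5}{15} = 5 \cdot \frac{1}{15} = \frac{1}{3}$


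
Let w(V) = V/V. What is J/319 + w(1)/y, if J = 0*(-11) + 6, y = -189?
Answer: 815/60291 ≈ 0.013518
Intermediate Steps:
w(V) = 1
J = 6 (J = 0 + 6 = 6)
J/319 + w(1)/y = 6/319 + 1/(-189) = 6*(1/319) + 1*(-1/189) = 6/319 - 1/189 = 815/60291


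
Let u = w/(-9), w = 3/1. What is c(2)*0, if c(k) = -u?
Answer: 0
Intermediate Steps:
w = 3 (w = 3*1 = 3)
u = -1/3 (u = 3/(-9) = 3*(-1/9) = -1/3 ≈ -0.33333)
c(k) = 1/3 (c(k) = -1*(-1/3) = 1/3)
c(2)*0 = (1/3)*0 = 0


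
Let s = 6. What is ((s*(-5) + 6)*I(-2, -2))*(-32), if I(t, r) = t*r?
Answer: 3072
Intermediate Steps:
I(t, r) = r*t
((s*(-5) + 6)*I(-2, -2))*(-32) = ((6*(-5) + 6)*(-2*(-2)))*(-32) = ((-30 + 6)*4)*(-32) = -24*4*(-32) = -96*(-32) = 3072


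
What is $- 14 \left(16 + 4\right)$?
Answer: $-280$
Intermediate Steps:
$- 14 \left(16 + 4\right) = \left(-14\right) 20 = -280$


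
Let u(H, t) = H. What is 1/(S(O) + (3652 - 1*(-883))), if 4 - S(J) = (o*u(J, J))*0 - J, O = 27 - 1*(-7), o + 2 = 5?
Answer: 1/4573 ≈ 0.00021867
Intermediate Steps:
o = 3 (o = -2 + 5 = 3)
O = 34 (O = 27 + 7 = 34)
S(J) = 4 + J (S(J) = 4 - ((3*J)*0 - J) = 4 - (0 - J) = 4 - (-1)*J = 4 + J)
1/(S(O) + (3652 - 1*(-883))) = 1/((4 + 34) + (3652 - 1*(-883))) = 1/(38 + (3652 + 883)) = 1/(38 + 4535) = 1/4573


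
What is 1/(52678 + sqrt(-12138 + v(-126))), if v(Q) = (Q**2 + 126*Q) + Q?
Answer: 26339/1387491974 - I*sqrt(3066)/1387491974 ≈ 1.8983e-5 - 3.9908e-8*I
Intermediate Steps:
v(Q) = Q**2 + 127*Q
1/(52678 + sqrt(-12138 + v(-126))) = 1/(52678 + sqrt(-12138 - 126*(127 - 126))) = 1/(52678 + sqrt(-12138 - 126*1)) = 1/(52678 + sqrt(-12138 - 126)) = 1/(52678 + sqrt(-12264)) = 1/(52678 + 2*I*sqrt(3066))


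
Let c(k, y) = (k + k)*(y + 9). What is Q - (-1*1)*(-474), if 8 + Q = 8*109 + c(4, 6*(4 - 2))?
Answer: 558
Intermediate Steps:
c(k, y) = 2*k*(9 + y) (c(k, y) = (2*k)*(9 + y) = 2*k*(9 + y))
Q = 1032 (Q = -8 + (8*109 + 2*4*(9 + 6*(4 - 2))) = -8 + (872 + 2*4*(9 + 6*2)) = -8 + (872 + 2*4*(9 + 12)) = -8 + (872 + 2*4*21) = -8 + (872 + 168) = -8 + 1040 = 1032)
Q - (-1*1)*(-474) = 1032 - (-1*1)*(-474) = 1032 - (-1)*(-474) = 1032 - 1*474 = 1032 - 474 = 558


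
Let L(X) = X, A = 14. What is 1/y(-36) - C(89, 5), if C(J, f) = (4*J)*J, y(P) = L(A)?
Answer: -443575/14 ≈ -31684.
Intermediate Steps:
y(P) = 14
C(J, f) = 4*J²
1/y(-36) - C(89, 5) = 1/14 - 4*89² = 1/14 - 4*7921 = 1/14 - 1*31684 = 1/14 - 31684 = -443575/14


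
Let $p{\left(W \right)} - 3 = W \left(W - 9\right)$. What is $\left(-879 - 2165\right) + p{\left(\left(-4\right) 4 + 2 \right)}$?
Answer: $-2719$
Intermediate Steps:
$p{\left(W \right)} = 3 + W \left(-9 + W\right)$ ($p{\left(W \right)} = 3 + W \left(W - 9\right) = 3 + W \left(-9 + W\right)$)
$\left(-879 - 2165\right) + p{\left(\left(-4\right) 4 + 2 \right)} = \left(-879 - 2165\right) + \left(3 + \left(\left(-4\right) 4 + 2\right)^{2} - 9 \left(\left(-4\right) 4 + 2\right)\right) = -3044 + \left(3 + \left(-16 + 2\right)^{2} - 9 \left(-16 + 2\right)\right) = -3044 + \left(3 + \left(-14\right)^{2} - -126\right) = -3044 + \left(3 + 196 + 126\right) = -3044 + 325 = -2719$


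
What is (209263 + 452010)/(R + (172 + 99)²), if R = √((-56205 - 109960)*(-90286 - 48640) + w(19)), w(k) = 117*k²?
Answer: -48564550393/17691100546 + 661273*√23084681027/17691100546 ≈ 2.9341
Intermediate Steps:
R = √23084681027 (R = √((-56205 - 109960)*(-90286 - 48640) + 117*19²) = √(-166165*(-138926) + 117*361) = √(23084638790 + 42237) = √23084681027 ≈ 1.5194e+5)
(209263 + 452010)/(R + (172 + 99)²) = (209263 + 452010)/(√23084681027 + (172 + 99)²) = 661273/(√23084681027 + 271²) = 661273/(√23084681027 + 73441) = 661273/(73441 + √23084681027)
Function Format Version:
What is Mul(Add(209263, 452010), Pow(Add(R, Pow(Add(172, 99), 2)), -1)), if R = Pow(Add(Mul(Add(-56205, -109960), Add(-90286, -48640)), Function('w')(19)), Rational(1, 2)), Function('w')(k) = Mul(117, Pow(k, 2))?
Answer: Add(Rational(-48564550393, 17691100546), Mul(Rational(661273, 17691100546), Pow(23084681027, Rational(1, 2)))) ≈ 2.9341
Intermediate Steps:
R = Pow(23084681027, Rational(1, 2)) (R = Pow(Add(Mul(Add(-56205, -109960), Add(-90286, -48640)), Mul(117, Pow(19, 2))), Rational(1, 2)) = Pow(Add(Mul(-166165, -138926), Mul(117, 361)), Rational(1, 2)) = Pow(Add(23084638790, 42237), Rational(1, 2)) = Pow(23084681027, Rational(1, 2)) ≈ 1.5194e+5)
Mul(Add(209263, 452010), Pow(Add(R, Pow(Add(172, 99), 2)), -1)) = Mul(Add(209263, 452010), Pow(Add(Pow(23084681027, Rational(1, 2)), Pow(Add(172, 99), 2)), -1)) = Mul(661273, Pow(Add(Pow(23084681027, Rational(1, 2)), Pow(271, 2)), -1)) = Mul(661273, Pow(Add(Pow(23084681027, Rational(1, 2)), 73441), -1)) = Mul(661273, Pow(Add(73441, Pow(23084681027, Rational(1, 2))), -1))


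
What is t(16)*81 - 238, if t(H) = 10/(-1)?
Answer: -1048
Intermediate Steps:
t(H) = -10 (t(H) = 10*(-1) = -10)
t(16)*81 - 238 = -10*81 - 238 = -810 - 238 = -1048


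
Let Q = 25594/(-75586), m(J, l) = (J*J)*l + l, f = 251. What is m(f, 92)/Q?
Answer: -219055181912/12797 ≈ -1.7118e+7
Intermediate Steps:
m(J, l) = l + l*J² (m(J, l) = J²*l + l = l*J² + l = l + l*J²)
Q = -12797/37793 (Q = 25594*(-1/75586) = -12797/37793 ≈ -0.33861)
m(f, 92)/Q = (92*(1 + 251²))/(-12797/37793) = (92*(1 + 63001))*(-37793/12797) = (92*63002)*(-37793/12797) = 5796184*(-37793/12797) = -219055181912/12797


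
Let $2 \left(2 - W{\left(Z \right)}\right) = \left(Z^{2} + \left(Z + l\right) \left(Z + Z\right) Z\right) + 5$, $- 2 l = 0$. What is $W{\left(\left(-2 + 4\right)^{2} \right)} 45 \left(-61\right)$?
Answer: $\frac{398025}{2} \approx 1.9901 \cdot 10^{5}$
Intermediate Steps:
$l = 0$ ($l = \left(- \frac{1}{2}\right) 0 = 0$)
$W{\left(Z \right)} = - \frac{1}{2} - Z^{3} - \frac{Z^{2}}{2}$ ($W{\left(Z \right)} = 2 - \frac{\left(Z^{2} + \left(Z + 0\right) \left(Z + Z\right) Z\right) + 5}{2} = 2 - \frac{\left(Z^{2} + Z 2 Z Z\right) + 5}{2} = 2 - \frac{\left(Z^{2} + 2 Z^{2} Z\right) + 5}{2} = 2 - \frac{\left(Z^{2} + 2 Z^{3}\right) + 5}{2} = 2 - \frac{5 + Z^{2} + 2 Z^{3}}{2} = 2 - \left(\frac{5}{2} + Z^{3} + \frac{Z^{2}}{2}\right) = - \frac{1}{2} - Z^{3} - \frac{Z^{2}}{2}$)
$W{\left(\left(-2 + 4\right)^{2} \right)} 45 \left(-61\right) = \left(- \frac{1}{2} - \left(\left(-2 + 4\right)^{2}\right)^{3} - \frac{\left(\left(-2 + 4\right)^{2}\right)^{2}}{2}\right) 45 \left(-61\right) = \left(- \frac{1}{2} - \left(2^{2}\right)^{3} - \frac{\left(2^{2}\right)^{2}}{2}\right) 45 \left(-61\right) = \left(- \frac{1}{2} - 4^{3} - \frac{4^{2}}{2}\right) 45 \left(-61\right) = \left(- \frac{1}{2} - 64 - 8\right) 45 \left(-61\right) = \left(- \frac{145}{2}\right) 45 \left(-61\right) = \left(- \frac{6525}{2}\right) \left(-61\right) = \frac{398025}{2}$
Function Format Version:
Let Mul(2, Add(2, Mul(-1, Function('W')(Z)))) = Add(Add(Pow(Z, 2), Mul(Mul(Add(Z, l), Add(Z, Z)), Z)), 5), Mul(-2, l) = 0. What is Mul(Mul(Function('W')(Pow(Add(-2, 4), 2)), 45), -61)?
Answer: Rational(398025, 2) ≈ 1.9901e+5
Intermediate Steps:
l = 0 (l = Mul(Rational(-1, 2), 0) = 0)
Function('W')(Z) = Add(Rational(-1, 2), Mul(-1, Pow(Z, 3)), Mul(Rational(-1, 2), Pow(Z, 2))) (Function('W')(Z) = Add(2, Mul(Rational(-1, 2), Add(Add(Pow(Z, 2), Mul(Mul(Add(Z, 0), Add(Z, Z)), Z)), 5))) = Add(2, Mul(Rational(-1, 2), Add(Add(Pow(Z, 2), Mul(Mul(Z, Mul(2, Z)), Z)), 5))) = Add(2, Mul(Rational(-1, 2), Add(Add(Pow(Z, 2), Mul(Mul(2, Pow(Z, 2)), Z)), 5))) = Add(2, Mul(Rational(-1, 2), Add(Add(Pow(Z, 2), Mul(2, Pow(Z, 3))), 5))) = Add(2, Mul(Rational(-1, 2), Add(5, Pow(Z, 2), Mul(2, Pow(Z, 3))))) = Add(2, Add(Rational(-5, 2), Mul(-1, Pow(Z, 3)), Mul(Rational(-1, 2), Pow(Z, 2)))) = Add(Rational(-1, 2), Mul(-1, Pow(Z, 3)), Mul(Rational(-1, 2), Pow(Z, 2))))
Mul(Mul(Function('W')(Pow(Add(-2, 4), 2)), 45), -61) = Mul(Mul(Add(Rational(-1, 2), Mul(-1, Pow(Pow(Add(-2, 4), 2), 3)), Mul(Rational(-1, 2), Pow(Pow(Add(-2, 4), 2), 2))), 45), -61) = Mul(Mul(Add(Rational(-1, 2), Mul(-1, Pow(Pow(2, 2), 3)), Mul(Rational(-1, 2), Pow(Pow(2, 2), 2))), 45), -61) = Mul(Mul(Add(Rational(-1, 2), Mul(-1, Pow(4, 3)), Mul(Rational(-1, 2), Pow(4, 2))), 45), -61) = Mul(Mul(Add(Rational(-1, 2), Mul(-1, 64), Mul(Rational(-1, 2), 16)), 45), -61) = Mul(Mul(Add(Rational(-1, 2), -64, -8), 45), -61) = Mul(Mul(Rational(-145, 2), 45), -61) = Mul(Rational(-6525, 2), -61) = Rational(398025, 2)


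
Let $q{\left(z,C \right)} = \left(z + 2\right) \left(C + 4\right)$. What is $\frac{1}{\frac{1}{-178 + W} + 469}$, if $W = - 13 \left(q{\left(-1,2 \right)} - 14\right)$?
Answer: $\frac{74}{34705} \approx 0.0021323$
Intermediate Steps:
$q{\left(z,C \right)} = \left(2 + z\right) \left(4 + C\right)$
$W = 104$ ($W = - 13 \left(\left(8 + 2 \cdot 2 + 4 \left(-1\right) + 2 \left(-1\right)\right) - 14\right) = - 13 \left(\left(8 + 4 - 4 - 2\right) - 14\right) = - 13 \left(6 - 14\right) = \left(-13\right) \left(-8\right) = 104$)
$\frac{1}{\frac{1}{-178 + W} + 469} = \frac{1}{\frac{1}{-178 + 104} + 469} = \frac{1}{\frac{1}{-74} + 469} = \frac{1}{- \frac{1}{74} + 469} = \frac{1}{\frac{34705}{74}} = \frac{74}{34705}$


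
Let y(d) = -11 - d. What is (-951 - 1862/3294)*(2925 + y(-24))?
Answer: -4604515864/1647 ≈ -2.7957e+6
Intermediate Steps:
(-951 - 1862/3294)*(2925 + y(-24)) = (-951 - 1862/3294)*(2925 + (-11 - 1*(-24))) = (-951 - 1862*1/3294)*(2925 + (-11 + 24)) = (-951 - 931/1647)*(2925 + 13) = -1567228/1647*2938 = -4604515864/1647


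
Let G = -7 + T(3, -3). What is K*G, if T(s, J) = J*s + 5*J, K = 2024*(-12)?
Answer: 752928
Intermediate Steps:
K = -24288
T(s, J) = 5*J + J*s
G = -31 (G = -7 - 3*(5 + 3) = -7 - 3*8 = -7 - 24 = -31)
K*G = -24288*(-31) = 752928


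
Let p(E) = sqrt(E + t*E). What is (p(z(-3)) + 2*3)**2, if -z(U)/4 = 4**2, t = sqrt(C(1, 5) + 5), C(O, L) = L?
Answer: 4*(3 + 4*sqrt(-1 - sqrt(10)))**2 ≈ -230.39 + 195.86*I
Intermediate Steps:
t = sqrt(10) (t = sqrt(5 + 5) = sqrt(10) ≈ 3.1623)
z(U) = -64 (z(U) = -4*4**2 = -4*16 = -64)
p(E) = sqrt(E + E*sqrt(10)) (p(E) = sqrt(E + sqrt(10)*E) = sqrt(E + E*sqrt(10)))
(p(z(-3)) + 2*3)**2 = (sqrt(-64)*sqrt(1 + sqrt(10)) + 2*3)**2 = ((8*I)*sqrt(1 + sqrt(10)) + 6)**2 = (8*I*sqrt(1 + sqrt(10)) + 6)**2 = (6 + 8*I*sqrt(1 + sqrt(10)))**2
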